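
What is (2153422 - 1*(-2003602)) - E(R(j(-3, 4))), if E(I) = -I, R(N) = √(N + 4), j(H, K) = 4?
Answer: 4157024 + 2*√2 ≈ 4.1570e+6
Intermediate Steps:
R(N) = √(4 + N)
(2153422 - 1*(-2003602)) - E(R(j(-3, 4))) = (2153422 - 1*(-2003602)) - (-1)*√(4 + 4) = (2153422 + 2003602) - (-1)*√8 = 4157024 - (-1)*2*√2 = 4157024 - (-2)*√2 = 4157024 + 2*√2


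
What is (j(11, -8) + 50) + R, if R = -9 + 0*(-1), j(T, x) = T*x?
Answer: -47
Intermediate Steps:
R = -9 (R = -9 + 0 = -9)
(j(11, -8) + 50) + R = (11*(-8) + 50) - 9 = (-88 + 50) - 9 = -38 - 9 = -47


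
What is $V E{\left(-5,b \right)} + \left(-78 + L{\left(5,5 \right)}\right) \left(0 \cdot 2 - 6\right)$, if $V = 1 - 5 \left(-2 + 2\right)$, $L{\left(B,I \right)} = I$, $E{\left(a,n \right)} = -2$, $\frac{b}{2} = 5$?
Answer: $436$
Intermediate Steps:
$b = 10$ ($b = 2 \cdot 5 = 10$)
$V = 1$ ($V = 1 - 0 = 1 + 0 = 1$)
$V E{\left(-5,b \right)} + \left(-78 + L{\left(5,5 \right)}\right) \left(0 \cdot 2 - 6\right) = 1 \left(-2\right) + \left(-78 + 5\right) \left(0 \cdot 2 - 6\right) = -2 - 73 \left(0 - 6\right) = -2 - -438 = -2 + 438 = 436$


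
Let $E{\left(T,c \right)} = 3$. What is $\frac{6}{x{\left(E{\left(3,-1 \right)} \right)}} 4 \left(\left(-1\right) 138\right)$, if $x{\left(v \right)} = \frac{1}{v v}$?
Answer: $-29808$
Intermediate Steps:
$x{\left(v \right)} = \frac{1}{v^{2}}$
$\frac{6}{x{\left(E{\left(3,-1 \right)} \right)}} 4 \left(\left(-1\right) 138\right) = \frac{6}{\frac{1}{9}} \cdot 4 \left(\left(-1\right) 138\right) = 6 \frac{1}{\frac{1}{9}} \cdot 4 \left(-138\right) = 6 \cdot 9 \cdot 4 \left(-138\right) = 54 \cdot 4 \left(-138\right) = 216 \left(-138\right) = -29808$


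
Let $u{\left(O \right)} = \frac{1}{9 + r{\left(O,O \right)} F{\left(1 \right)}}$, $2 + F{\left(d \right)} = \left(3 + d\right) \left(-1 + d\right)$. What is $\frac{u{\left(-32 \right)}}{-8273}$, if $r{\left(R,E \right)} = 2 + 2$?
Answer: $- \frac{1}{8273} \approx -0.00012088$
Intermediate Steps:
$r{\left(R,E \right)} = 4$
$F{\left(d \right)} = -2 + \left(-1 + d\right) \left(3 + d\right)$ ($F{\left(d \right)} = -2 + \left(3 + d\right) \left(-1 + d\right) = -2 + \left(-1 + d\right) \left(3 + d\right)$)
$u{\left(O \right)} = 1$ ($u{\left(O \right)} = \frac{1}{9 + 4 \left(-5 + 1^{2} + 2 \cdot 1\right)} = \frac{1}{9 + 4 \left(-5 + 1 + 2\right)} = \frac{1}{9 + 4 \left(-2\right)} = \frac{1}{9 - 8} = 1^{-1} = 1$)
$\frac{u{\left(-32 \right)}}{-8273} = 1 \frac{1}{-8273} = 1 \left(- \frac{1}{8273}\right) = - \frac{1}{8273}$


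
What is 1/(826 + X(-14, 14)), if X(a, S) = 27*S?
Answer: 1/1204 ≈ 0.00083056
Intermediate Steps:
1/(826 + X(-14, 14)) = 1/(826 + 27*14) = 1/(826 + 378) = 1/1204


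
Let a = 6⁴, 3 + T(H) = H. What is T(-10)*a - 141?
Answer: -16989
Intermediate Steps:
T(H) = -3 + H
a = 1296
T(-10)*a - 141 = (-3 - 10)*1296 - 141 = -13*1296 - 141 = -16848 - 141 = -16989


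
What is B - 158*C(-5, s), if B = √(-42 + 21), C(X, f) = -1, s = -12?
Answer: 158 + I*√21 ≈ 158.0 + 4.5826*I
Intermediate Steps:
B = I*√21 (B = √(-21) = I*√21 ≈ 4.5826*I)
B - 158*C(-5, s) = I*√21 - 158*(-1) = I*√21 + 158 = 158 + I*√21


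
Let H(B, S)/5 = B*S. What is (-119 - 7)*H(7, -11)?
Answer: 48510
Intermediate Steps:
H(B, S) = 5*B*S (H(B, S) = 5*(B*S) = 5*B*S)
(-119 - 7)*H(7, -11) = (-119 - 7)*(5*7*(-11)) = -126*(-385) = 48510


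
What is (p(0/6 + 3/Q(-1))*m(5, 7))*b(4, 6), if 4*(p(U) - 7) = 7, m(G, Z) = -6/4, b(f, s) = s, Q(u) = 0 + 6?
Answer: -315/4 ≈ -78.750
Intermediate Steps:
Q(u) = 6
m(G, Z) = -3/2 (m(G, Z) = -6*1/4 = -3/2)
p(U) = 35/4 (p(U) = 7 + (1/4)*7 = 7 + 7/4 = 35/4)
(p(0/6 + 3/Q(-1))*m(5, 7))*b(4, 6) = ((35/4)*(-3/2))*6 = -105/8*6 = -315/4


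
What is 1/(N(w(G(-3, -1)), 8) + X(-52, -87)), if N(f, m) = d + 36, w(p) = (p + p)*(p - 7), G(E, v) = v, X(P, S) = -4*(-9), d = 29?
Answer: 1/101 ≈ 0.0099010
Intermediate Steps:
X(P, S) = 36
w(p) = 2*p*(-7 + p) (w(p) = (2*p)*(-7 + p) = 2*p*(-7 + p))
N(f, m) = 65 (N(f, m) = 29 + 36 = 65)
1/(N(w(G(-3, -1)), 8) + X(-52, -87)) = 1/(65 + 36) = 1/101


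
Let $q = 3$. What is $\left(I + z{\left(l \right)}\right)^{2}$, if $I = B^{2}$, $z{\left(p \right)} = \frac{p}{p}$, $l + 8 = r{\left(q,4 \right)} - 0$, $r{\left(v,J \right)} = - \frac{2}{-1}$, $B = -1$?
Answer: $4$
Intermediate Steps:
$r{\left(v,J \right)} = 2$ ($r{\left(v,J \right)} = \left(-2\right) \left(-1\right) = 2$)
$l = -6$ ($l = -8 + \left(2 - 0\right) = -8 + \left(2 + 0\right) = -8 + 2 = -6$)
$z{\left(p \right)} = 1$
$I = 1$ ($I = \left(-1\right)^{2} = 1$)
$\left(I + z{\left(l \right)}\right)^{2} = \left(1 + 1\right)^{2} = 2^{2} = 4$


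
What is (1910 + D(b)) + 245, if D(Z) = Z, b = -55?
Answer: 2100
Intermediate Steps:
(1910 + D(b)) + 245 = (1910 - 55) + 245 = 1855 + 245 = 2100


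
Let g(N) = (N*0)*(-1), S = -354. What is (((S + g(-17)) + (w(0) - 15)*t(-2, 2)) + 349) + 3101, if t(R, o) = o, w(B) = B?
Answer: 3066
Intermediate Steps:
g(N) = 0 (g(N) = 0*(-1) = 0)
(((S + g(-17)) + (w(0) - 15)*t(-2, 2)) + 349) + 3101 = (((-354 + 0) + (0 - 15)*2) + 349) + 3101 = ((-354 - 15*2) + 349) + 3101 = ((-354 - 30) + 349) + 3101 = (-384 + 349) + 3101 = -35 + 3101 = 3066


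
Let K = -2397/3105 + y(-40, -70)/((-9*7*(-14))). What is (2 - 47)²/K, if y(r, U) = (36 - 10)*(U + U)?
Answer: -4890375/11831 ≈ -413.35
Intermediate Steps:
y(r, U) = 52*U (y(r, U) = 26*(2*U) = 52*U)
K = -11831/2415 (K = -2397/3105 + (52*(-70))/((-9*7*(-14))) = -2397*1/3105 - 3640/((-63*(-14))) = -799/1035 - 3640/882 = -799/1035 - 3640*1/882 = -799/1035 - 260/63 = -11831/2415 ≈ -4.8990)
(2 - 47)²/K = (2 - 47)²/(-11831/2415) = (-45)²*(-2415/11831) = 2025*(-2415/11831) = -4890375/11831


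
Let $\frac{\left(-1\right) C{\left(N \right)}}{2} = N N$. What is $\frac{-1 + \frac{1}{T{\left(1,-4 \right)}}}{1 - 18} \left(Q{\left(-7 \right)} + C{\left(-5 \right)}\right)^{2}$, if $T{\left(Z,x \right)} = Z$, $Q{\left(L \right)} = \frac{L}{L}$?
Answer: $0$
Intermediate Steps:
$Q{\left(L \right)} = 1$
$C{\left(N \right)} = - 2 N^{2}$ ($C{\left(N \right)} = - 2 N N = - 2 N^{2}$)
$\frac{-1 + \frac{1}{T{\left(1,-4 \right)}}}{1 - 18} \left(Q{\left(-7 \right)} + C{\left(-5 \right)}\right)^{2} = \frac{-1 + 1^{-1}}{1 - 18} \left(1 - 2 \left(-5\right)^{2}\right)^{2} = \frac{-1 + 1}{1 - 18} \left(1 - 50\right)^{2} = \frac{0}{-17} \left(1 - 50\right)^{2} = 0 \left(- \frac{1}{17}\right) \left(-49\right)^{2} = 0 \cdot 2401 = 0$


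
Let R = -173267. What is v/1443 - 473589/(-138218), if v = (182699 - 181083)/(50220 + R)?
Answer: 84088733940281/24541548684978 ≈ 3.4264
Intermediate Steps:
v = -1616/123047 (v = (182699 - 181083)/(50220 - 173267) = 1616/(-123047) = 1616*(-1/123047) = -1616/123047 ≈ -0.013133)
v/1443 - 473589/(-138218) = -1616/123047/1443 - 473589/(-138218) = -1616/123047*1/1443 - 473589*(-1/138218) = -1616/177556821 + 473589/138218 = 84088733940281/24541548684978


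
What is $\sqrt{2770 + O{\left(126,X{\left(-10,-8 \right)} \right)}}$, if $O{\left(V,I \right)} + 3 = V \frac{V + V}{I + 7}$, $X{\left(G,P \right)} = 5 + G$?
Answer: $\sqrt{18643} \approx 136.54$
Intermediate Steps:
$O{\left(V,I \right)} = -3 + \frac{2 V^{2}}{7 + I}$ ($O{\left(V,I \right)} = -3 + V \frac{V + V}{I + 7} = -3 + V \frac{2 V}{7 + I} = -3 + \frac{2 V^{2}}{7 + I}$)
$\sqrt{2770 + O{\left(126,X{\left(-10,-8 \right)} \right)}} = \sqrt{2770 + \frac{-21 - 3 \left(5 - 10\right) + 2 \cdot 126^{2}}{7 + \left(5 - 10\right)}} = \sqrt{2770 + \frac{-21 - -15 + 2 \cdot 15876}{7 - 5}} = \sqrt{2770 + \frac{-21 + 15 + 31752}{2}} = \sqrt{2770 + \frac{1}{2} \cdot 31746} = \sqrt{2770 + 15873} = \sqrt{18643}$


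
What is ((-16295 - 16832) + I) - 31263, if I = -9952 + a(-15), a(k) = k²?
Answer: -74117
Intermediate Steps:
I = -9727 (I = -9952 + (-15)² = -9952 + 225 = -9727)
((-16295 - 16832) + I) - 31263 = ((-16295 - 16832) - 9727) - 31263 = (-33127 - 9727) - 31263 = -42854 - 31263 = -74117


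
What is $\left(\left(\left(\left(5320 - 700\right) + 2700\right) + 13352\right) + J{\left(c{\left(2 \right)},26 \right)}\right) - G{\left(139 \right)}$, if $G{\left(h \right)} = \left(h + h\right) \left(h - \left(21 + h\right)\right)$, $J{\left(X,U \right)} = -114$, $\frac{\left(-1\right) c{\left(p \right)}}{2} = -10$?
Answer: $26396$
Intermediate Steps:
$c{\left(p \right)} = 20$ ($c{\left(p \right)} = \left(-2\right) \left(-10\right) = 20$)
$G{\left(h \right)} = - 42 h$ ($G{\left(h \right)} = 2 h \left(-21\right) = - 42 h$)
$\left(\left(\left(\left(5320 - 700\right) + 2700\right) + 13352\right) + J{\left(c{\left(2 \right)},26 \right)}\right) - G{\left(139 \right)} = \left(\left(\left(\left(5320 - 700\right) + 2700\right) + 13352\right) - 114\right) - \left(-42\right) 139 = \left(\left(\left(4620 + 2700\right) + 13352\right) - 114\right) - -5838 = \left(\left(7320 + 13352\right) - 114\right) + 5838 = \left(20672 - 114\right) + 5838 = 20558 + 5838 = 26396$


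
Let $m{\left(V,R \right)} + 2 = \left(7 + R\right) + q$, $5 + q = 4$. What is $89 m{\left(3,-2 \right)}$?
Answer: $178$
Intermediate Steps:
$q = -1$ ($q = -5 + 4 = -1$)
$m{\left(V,R \right)} = 4 + R$ ($m{\left(V,R \right)} = -2 + \left(\left(7 + R\right) - 1\right) = -2 + \left(6 + R\right) = 4 + R$)
$89 m{\left(3,-2 \right)} = 89 \left(4 - 2\right) = 89 \cdot 2 = 178$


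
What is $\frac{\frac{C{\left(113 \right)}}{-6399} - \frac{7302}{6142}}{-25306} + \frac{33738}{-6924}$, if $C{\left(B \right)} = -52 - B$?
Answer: $- \frac{466045336956611}{95646699591966} \approx -4.8726$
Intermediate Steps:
$\frac{\frac{C{\left(113 \right)}}{-6399} - \frac{7302}{6142}}{-25306} + \frac{33738}{-6924} = \frac{\frac{-52 - 113}{-6399} - \frac{7302}{6142}}{-25306} + \frac{33738}{-6924} = \left(\left(-52 - 113\right) \left(- \frac{1}{6399}\right) - \frac{3651}{3071}\right) \left(- \frac{1}{25306}\right) + 33738 \left(- \frac{1}{6924}\right) = \left(\left(-165\right) \left(- \frac{1}{6399}\right) - \frac{3651}{3071}\right) \left(- \frac{1}{25306}\right) - \frac{5623}{1154} = \left(\frac{55}{2133} - \frac{3651}{3071}\right) \left(- \frac{1}{25306}\right) - \frac{5623}{1154} = \left(- \frac{7618678}{6550443}\right) \left(- \frac{1}{25306}\right) - \frac{5623}{1154} = \frac{3809339}{82882755279} - \frac{5623}{1154} = - \frac{466045336956611}{95646699591966}$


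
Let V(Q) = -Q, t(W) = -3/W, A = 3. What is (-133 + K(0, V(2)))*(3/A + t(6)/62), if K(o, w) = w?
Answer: -16605/124 ≈ -133.91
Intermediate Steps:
(-133 + K(0, V(2)))*(3/A + t(6)/62) = (-133 - 1*2)*(3/3 - 3/6/62) = (-133 - 2)*(3*(⅓) - 3*⅙*(1/62)) = -135*(1 - ½*1/62) = -135*(1 - 1/124) = -135*123/124 = -16605/124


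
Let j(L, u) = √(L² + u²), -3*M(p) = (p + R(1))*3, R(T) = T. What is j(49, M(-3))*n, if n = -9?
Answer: -9*√2405 ≈ -441.37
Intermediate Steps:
M(p) = -1 - p (M(p) = -(p + 1)*3/3 = -(1 + p)*3/3 = -(3 + 3*p)/3 = -1 - p)
j(49, M(-3))*n = √(49² + (-1 - 1*(-3))²)*(-9) = √(2401 + (-1 + 3)²)*(-9) = √(2401 + 2²)*(-9) = √(2401 + 4)*(-9) = √2405*(-9) = -9*√2405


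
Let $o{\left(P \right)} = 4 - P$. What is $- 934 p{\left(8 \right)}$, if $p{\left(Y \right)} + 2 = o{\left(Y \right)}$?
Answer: $5604$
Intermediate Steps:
$p{\left(Y \right)} = 2 - Y$ ($p{\left(Y \right)} = -2 - \left(-4 + Y\right) = 2 - Y$)
$- 934 p{\left(8 \right)} = - 934 \left(2 - 8\right) = \left(-934\right) \left(-6\right) = 5604$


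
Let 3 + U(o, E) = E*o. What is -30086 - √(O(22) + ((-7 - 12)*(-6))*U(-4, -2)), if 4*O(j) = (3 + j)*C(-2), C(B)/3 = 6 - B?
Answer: -30086 - 12*√5 ≈ -30113.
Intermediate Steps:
C(B) = 18 - 3*B (C(B) = 3*(6 - B) = 18 - 3*B)
U(o, E) = -3 + E*o
O(j) = 18 + 6*j (O(j) = ((3 + j)*(18 - 3*(-2)))/4 = ((3 + j)*(18 + 6))/4 = ((3 + j)*24)/4 = (72 + 24*j)/4 = 18 + 6*j)
-30086 - √(O(22) + ((-7 - 12)*(-6))*U(-4, -2)) = -30086 - √((18 + 6*22) + ((-7 - 12)*(-6))*(-3 - 2*(-4))) = -30086 - √((18 + 132) + (-19*(-6))*(-3 + 8)) = -30086 - √(150 + 114*5) = -30086 - √(150 + 570) = -30086 - √720 = -30086 - 12*√5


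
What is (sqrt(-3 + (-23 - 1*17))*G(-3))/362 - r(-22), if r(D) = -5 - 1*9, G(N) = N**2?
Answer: 14 + 9*I*sqrt(43)/362 ≈ 14.0 + 0.16303*I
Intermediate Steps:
r(D) = -14 (r(D) = -5 - 9 = -14)
(sqrt(-3 + (-23 - 1*17))*G(-3))/362 - r(-22) = (sqrt(-3 + (-23 - 1*17))*(-3)**2)/362 - 1*(-14) = (sqrt(-3 + (-23 - 17))*9)*(1/362) + 14 = (sqrt(-3 - 40)*9)*(1/362) + 14 = (sqrt(-43)*9)*(1/362) + 14 = ((I*sqrt(43))*9)*(1/362) + 14 = (9*I*sqrt(43))*(1/362) + 14 = 9*I*sqrt(43)/362 + 14 = 14 + 9*I*sqrt(43)/362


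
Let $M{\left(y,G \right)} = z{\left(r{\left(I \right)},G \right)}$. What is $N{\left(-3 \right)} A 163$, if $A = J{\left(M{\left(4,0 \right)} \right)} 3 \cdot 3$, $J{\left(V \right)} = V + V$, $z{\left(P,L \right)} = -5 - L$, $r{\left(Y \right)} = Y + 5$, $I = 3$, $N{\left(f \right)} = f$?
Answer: $44010$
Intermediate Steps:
$r{\left(Y \right)} = 5 + Y$
$M{\left(y,G \right)} = -5 - G$
$J{\left(V \right)} = 2 V$
$A = -90$ ($A = 2 \left(-5 - 0\right) 3 \cdot 3 = 2 \left(-5 + 0\right) 3 \cdot 3 = 2 \left(-5\right) 3 \cdot 3 = \left(-10\right) 3 \cdot 3 = \left(-30\right) 3 = -90$)
$N{\left(-3 \right)} A 163 = \left(-3\right) \left(-90\right) 163 = 270 \cdot 163 = 44010$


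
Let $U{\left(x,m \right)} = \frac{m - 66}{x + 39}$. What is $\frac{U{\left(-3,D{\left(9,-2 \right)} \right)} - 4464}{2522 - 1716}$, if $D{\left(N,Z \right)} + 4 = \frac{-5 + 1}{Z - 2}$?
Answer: $- \frac{53591}{9672} \approx -5.5408$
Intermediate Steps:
$D{\left(N,Z \right)} = -4 - \frac{4}{-2 + Z}$ ($D{\left(N,Z \right)} = -4 + \frac{-5 + 1}{Z - 2} = -4 - \frac{4}{-2 + Z}$)
$U{\left(x,m \right)} = \frac{-66 + m}{39 + x}$
$\frac{U{\left(-3,D{\left(9,-2 \right)} \right)} - 4464}{2522 - 1716} = \frac{\frac{-66 + \frac{4 \left(1 - -2\right)}{-2 - 2}}{39 - 3} - 4464}{2522 - 1716} = \frac{\frac{-66 + \frac{4 \left(1 + 2\right)}{-4}}{36} - 4464}{806} = \left(\frac{-66 + 4 \left(- \frac{1}{4}\right) 3}{36} - 4464\right) \frac{1}{806} = \left(\frac{-66 - 3}{36} - 4464\right) \frac{1}{806} = \left(\frac{1}{36} \left(-69\right) - 4464\right) \frac{1}{806} = \left(- \frac{23}{12} - 4464\right) \frac{1}{806} = \left(- \frac{53591}{12}\right) \frac{1}{806} = - \frac{53591}{9672}$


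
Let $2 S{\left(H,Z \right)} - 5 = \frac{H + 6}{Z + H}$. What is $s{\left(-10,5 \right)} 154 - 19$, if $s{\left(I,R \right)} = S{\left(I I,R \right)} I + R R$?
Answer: $- \frac{2389}{3} \approx -796.33$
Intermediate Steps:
$S{\left(H,Z \right)} = \frac{5}{2} + \frac{6 + H}{2 \left(H + Z\right)}$ ($S{\left(H,Z \right)} = \frac{5}{2} + \frac{\left(H + 6\right) \frac{1}{Z + H}}{2} = \frac{5}{2} + \frac{\left(6 + H\right) \frac{1}{H + Z}}{2} = \frac{5}{2} + \frac{\frac{1}{H + Z} \left(6 + H\right)}{2} = \frac{5}{2} + \frac{6 + H}{2 \left(H + Z\right)}$)
$s{\left(I,R \right)} = R^{2} + \frac{I \left(3 + 3 I^{2} + \frac{5 R}{2}\right)}{R + I^{2}}$ ($s{\left(I,R \right)} = \frac{3 + 3 I I + \frac{5 R}{2}}{I I + R} I + R R = \frac{3 + 3 I^{2} + \frac{5 R}{2}}{I^{2} + R} I + R^{2} = \frac{3 + 3 I^{2} + \frac{5 R}{2}}{R + I^{2}} I + R^{2} = \frac{I \left(3 + 3 I^{2} + \frac{5 R}{2}\right)}{R + I^{2}} + R^{2} = R^{2} + \frac{I \left(3 + 3 I^{2} + \frac{5 R}{2}\right)}{R + I^{2}}$)
$s{\left(-10,5 \right)} 154 - 19 = \frac{- 10 \left(6 + 5 \cdot 5 + 6 \left(-10\right)^{2}\right) + 2 \cdot 5^{2} \left(5 + \left(-10\right)^{2}\right)}{2 \left(5 + \left(-10\right)^{2}\right)} 154 - 19 = \frac{- 10 \left(6 + 25 + 6 \cdot 100\right) + 2 \cdot 25 \left(5 + 100\right)}{2 \left(5 + 100\right)} 154 - 19 = \frac{- 10 \left(6 + 25 + 600\right) + 2 \cdot 25 \cdot 105}{2 \cdot 105} \cdot 154 - 19 = \frac{1}{2} \cdot \frac{1}{105} \left(\left(-10\right) 631 + 5250\right) 154 - 19 = \frac{1}{2} \cdot \frac{1}{105} \left(-6310 + 5250\right) 154 - 19 = \frac{1}{2} \cdot \frac{1}{105} \left(-1060\right) 154 - 19 = \left(- \frac{106}{21}\right) 154 - 19 = - \frac{2332}{3} - 19 = - \frac{2389}{3}$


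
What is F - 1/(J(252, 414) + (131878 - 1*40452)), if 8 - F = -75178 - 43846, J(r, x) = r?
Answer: 10912615695/91678 ≈ 1.1903e+5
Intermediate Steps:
F = 119032 (F = 8 - (-75178 - 43846) = 8 - 1*(-119024) = 8 + 119024 = 119032)
F - 1/(J(252, 414) + (131878 - 1*40452)) = 119032 - 1/(252 + (131878 - 1*40452)) = 119032 - 1/(252 + (131878 - 40452)) = 119032 - 1/(252 + 91426) = 119032 - 1/91678 = 10912615695/91678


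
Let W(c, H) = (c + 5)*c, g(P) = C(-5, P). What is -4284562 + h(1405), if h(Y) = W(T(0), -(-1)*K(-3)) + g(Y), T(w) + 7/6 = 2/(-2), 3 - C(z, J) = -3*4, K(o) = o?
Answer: -154243913/36 ≈ -4.2846e+6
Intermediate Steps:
C(z, J) = 15 (C(z, J) = 3 - (-3)*4 = 3 - 1*(-12) = 3 + 12 = 15)
g(P) = 15
T(w) = -13/6 (T(w) = -7/6 + 2/(-2) = -7/6 + 2*(-1/2) = -7/6 - 1 = -13/6)
W(c, H) = c*(5 + c) (W(c, H) = (5 + c)*c = c*(5 + c))
h(Y) = 319/36 (h(Y) = -13*(5 - 13/6)/6 + 15 = -13/6*17/6 + 15 = -221/36 + 15 = 319/36)
-4284562 + h(1405) = -4284562 + 319/36 = -154243913/36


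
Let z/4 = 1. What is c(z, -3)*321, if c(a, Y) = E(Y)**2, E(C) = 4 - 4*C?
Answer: 82176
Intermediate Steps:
z = 4 (z = 4*1 = 4)
c(a, Y) = (4 - 4*Y)**2
c(z, -3)*321 = (16*(-1 - 3)**2)*321 = (16*(-4)**2)*321 = (16*16)*321 = 256*321 = 82176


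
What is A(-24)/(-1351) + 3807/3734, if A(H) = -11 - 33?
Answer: 5307553/5044634 ≈ 1.0521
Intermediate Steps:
A(H) = -44
A(-24)/(-1351) + 3807/3734 = -44/(-1351) + 3807/3734 = -44*(-1/1351) + 3807*(1/3734) = 44/1351 + 3807/3734 = 5307553/5044634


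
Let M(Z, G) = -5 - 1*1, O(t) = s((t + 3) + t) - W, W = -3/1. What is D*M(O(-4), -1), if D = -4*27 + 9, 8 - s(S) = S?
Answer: 594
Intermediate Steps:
s(S) = 8 - S
W = -3 (W = -3*1 = -3)
O(t) = 8 - 2*t (O(t) = (8 - ((t + 3) + t)) - 1*(-3) = (8 - ((3 + t) + t)) + 3 = (8 - (3 + 2*t)) + 3 = (8 + (-3 - 2*t)) + 3 = (5 - 2*t) + 3 = 8 - 2*t)
M(Z, G) = -6 (M(Z, G) = -5 - 1 = -6)
D = -99 (D = -108 + 9 = -99)
D*M(O(-4), -1) = -99*(-6) = 594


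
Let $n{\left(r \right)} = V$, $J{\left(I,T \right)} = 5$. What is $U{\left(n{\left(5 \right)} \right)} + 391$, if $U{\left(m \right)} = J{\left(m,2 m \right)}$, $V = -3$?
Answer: $396$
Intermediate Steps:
$n{\left(r \right)} = -3$
$U{\left(m \right)} = 5$
$U{\left(n{\left(5 \right)} \right)} + 391 = 5 + 391 = 396$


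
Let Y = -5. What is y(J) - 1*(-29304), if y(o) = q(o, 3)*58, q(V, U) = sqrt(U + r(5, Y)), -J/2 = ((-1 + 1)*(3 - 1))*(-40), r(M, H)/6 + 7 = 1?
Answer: 29304 + 58*I*sqrt(33) ≈ 29304.0 + 333.18*I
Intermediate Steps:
r(M, H) = -36 (r(M, H) = -42 + 6*1 = -42 + 6 = -36)
J = 0 (J = -2*(-1 + 1)*(3 - 1)*(-40) = -2*0*2*(-40) = -0*(-40) = -2*0 = 0)
q(V, U) = sqrt(-36 + U) (q(V, U) = sqrt(U - 36) = sqrt(-36 + U))
y(o) = 58*I*sqrt(33) (y(o) = sqrt(-36 + 3)*58 = sqrt(-33)*58 = (I*sqrt(33))*58 = 58*I*sqrt(33))
y(J) - 1*(-29304) = 58*I*sqrt(33) - 1*(-29304) = 58*I*sqrt(33) + 29304 = 29304 + 58*I*sqrt(33)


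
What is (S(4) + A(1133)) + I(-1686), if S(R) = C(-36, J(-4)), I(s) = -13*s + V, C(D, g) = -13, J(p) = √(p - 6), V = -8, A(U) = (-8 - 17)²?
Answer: 22522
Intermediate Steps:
A(U) = 625 (A(U) = (-25)² = 625)
J(p) = √(-6 + p)
I(s) = -8 - 13*s (I(s) = -13*s - 8 = -8 - 13*s)
S(R) = -13
(S(4) + A(1133)) + I(-1686) = (-13 + 625) + (-8 - 13*(-1686)) = 612 + (-8 + 21918) = 612 + 21910 = 22522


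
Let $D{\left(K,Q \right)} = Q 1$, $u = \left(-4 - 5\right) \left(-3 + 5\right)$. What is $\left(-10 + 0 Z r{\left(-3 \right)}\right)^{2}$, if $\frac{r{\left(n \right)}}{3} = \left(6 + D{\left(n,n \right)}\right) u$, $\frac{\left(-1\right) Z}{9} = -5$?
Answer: $100$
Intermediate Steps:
$Z = 45$ ($Z = \left(-9\right) \left(-5\right) = 45$)
$u = -18$ ($u = \left(-9\right) 2 = -18$)
$D{\left(K,Q \right)} = Q$
$r{\left(n \right)} = -324 - 54 n$ ($r{\left(n \right)} = 3 \left(6 + n\right) \left(-18\right) = 3 \left(-108 - 18 n\right) = -324 - 54 n$)
$\left(-10 + 0 Z r{\left(-3 \right)}\right)^{2} = \left(-10 + 0 \cdot 45 \left(-324 - -162\right)\right)^{2} = \left(-10 + 0 \left(-324 + 162\right)\right)^{2} = \left(-10 + 0 \left(-162\right)\right)^{2} = \left(-10 + 0\right)^{2} = \left(-10\right)^{2} = 100$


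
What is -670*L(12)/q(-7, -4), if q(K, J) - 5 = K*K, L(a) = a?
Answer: -1340/9 ≈ -148.89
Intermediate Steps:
q(K, J) = 5 + K**2 (q(K, J) = 5 + K*K = 5 + K**2)
-670*L(12)/q(-7, -4) = -8040/(5 + (-7)**2) = -8040/(5 + 49) = -8040/54 = -670*2/9 = -1340/9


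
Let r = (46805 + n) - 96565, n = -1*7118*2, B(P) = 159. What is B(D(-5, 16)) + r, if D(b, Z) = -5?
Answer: -63837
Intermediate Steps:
n = -14236 (n = -7118*2 = -14236)
r = -63996 (r = (46805 - 14236) - 96565 = 32569 - 96565 = -63996)
B(D(-5, 16)) + r = 159 - 63996 = -63837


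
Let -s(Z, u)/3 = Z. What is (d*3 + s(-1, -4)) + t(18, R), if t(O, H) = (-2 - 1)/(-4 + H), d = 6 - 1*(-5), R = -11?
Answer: 181/5 ≈ 36.200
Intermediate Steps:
s(Z, u) = -3*Z
d = 11 (d = 6 + 5 = 11)
t(O, H) = -3/(-4 + H)
(d*3 + s(-1, -4)) + t(18, R) = (11*3 - 3*(-1)) - 3/(-4 - 11) = (33 + 3) - 3/(-15) = 36 - 3*(-1/15) = 36 + ⅕ = 181/5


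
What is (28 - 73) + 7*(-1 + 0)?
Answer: -52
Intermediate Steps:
(28 - 73) + 7*(-1 + 0) = -45 + 7*(-1) = -45 - 7 = -52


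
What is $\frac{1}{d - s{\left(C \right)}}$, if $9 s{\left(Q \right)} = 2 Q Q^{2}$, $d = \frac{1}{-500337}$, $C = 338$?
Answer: $- \frac{500337}{4293388683793} \approx -1.1654 \cdot 10^{-7}$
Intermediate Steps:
$d = - \frac{1}{500337} \approx -1.9987 \cdot 10^{-6}$
$s{\left(Q \right)} = \frac{2 Q^{3}}{9}$ ($s{\left(Q \right)} = \frac{2 Q Q^{2}}{9} = \frac{2 Q^{3}}{9}$)
$\frac{1}{d - s{\left(C \right)}} = \frac{1}{- \frac{1}{500337} - \frac{2 \cdot 338^{3}}{9}} = \frac{1}{- \frac{1}{500337} - \frac{2}{9} \cdot 38614472} = \frac{1}{- \frac{1}{500337} - \frac{77228944}{9}} = \frac{1}{- \frac{4293388683793}{500337}} = - \frac{500337}{4293388683793}$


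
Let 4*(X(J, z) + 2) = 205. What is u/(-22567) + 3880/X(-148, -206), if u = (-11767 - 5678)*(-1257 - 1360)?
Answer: -8643512465/4445699 ≈ -1944.2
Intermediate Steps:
u = 45653565 (u = -17445*(-2617) = 45653565)
X(J, z) = 197/4 (X(J, z) = -2 + (¼)*205 = -2 + 205/4 = 197/4)
u/(-22567) + 3880/X(-148, -206) = 45653565/(-22567) + 3880/(197/4) = 45653565*(-1/22567) + 3880*(4/197) = -45653565/22567 + 15520/197 = -8643512465/4445699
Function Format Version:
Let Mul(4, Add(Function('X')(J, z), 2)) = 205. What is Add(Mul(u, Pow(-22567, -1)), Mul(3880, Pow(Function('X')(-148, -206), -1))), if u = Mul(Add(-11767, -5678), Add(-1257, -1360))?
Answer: Rational(-8643512465, 4445699) ≈ -1944.2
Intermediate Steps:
u = 45653565 (u = Mul(-17445, -2617) = 45653565)
Function('X')(J, z) = Rational(197, 4) (Function('X')(J, z) = Add(-2, Mul(Rational(1, 4), 205)) = Add(-2, Rational(205, 4)) = Rational(197, 4))
Add(Mul(u, Pow(-22567, -1)), Mul(3880, Pow(Function('X')(-148, -206), -1))) = Add(Mul(45653565, Pow(-22567, -1)), Mul(3880, Pow(Rational(197, 4), -1))) = Add(Mul(45653565, Rational(-1, 22567)), Mul(3880, Rational(4, 197))) = Add(Rational(-45653565, 22567), Rational(15520, 197)) = Rational(-8643512465, 4445699)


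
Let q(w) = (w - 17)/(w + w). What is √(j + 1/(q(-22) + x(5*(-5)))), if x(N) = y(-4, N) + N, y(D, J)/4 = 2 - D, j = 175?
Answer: √4155/5 ≈ 12.892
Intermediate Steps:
y(D, J) = 8 - 4*D (y(D, J) = 4*(2 - D) = 8 - 4*D)
x(N) = 24 + N (x(N) = (8 - 4*(-4)) + N = (8 + 16) + N = 24 + N)
q(w) = (-17 + w)/(2*w) (q(w) = (-17 + w)/((2*w)) = (-17 + w)*(1/(2*w)) = (-17 + w)/(2*w))
√(j + 1/(q(-22) + x(5*(-5)))) = √(175 + 1/((½)*(-17 - 22)/(-22) + (24 + 5*(-5)))) = √(175 + 1/((½)*(-1/22)*(-39) + (24 - 25))) = √(175 + 1/(39/44 - 1)) = √(175 + 1/(-5/44)) = √(175 - 44/5) = √(831/5) = √4155/5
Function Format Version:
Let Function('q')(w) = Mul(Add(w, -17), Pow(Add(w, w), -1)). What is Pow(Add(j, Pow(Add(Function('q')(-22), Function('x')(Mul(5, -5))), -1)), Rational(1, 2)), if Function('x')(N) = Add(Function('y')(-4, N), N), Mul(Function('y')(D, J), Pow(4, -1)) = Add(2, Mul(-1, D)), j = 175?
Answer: Mul(Rational(1, 5), Pow(4155, Rational(1, 2))) ≈ 12.892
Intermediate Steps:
Function('y')(D, J) = Add(8, Mul(-4, D)) (Function('y')(D, J) = Mul(4, Add(2, Mul(-1, D))) = Add(8, Mul(-4, D)))
Function('x')(N) = Add(24, N) (Function('x')(N) = Add(Add(8, Mul(-4, -4)), N) = Add(Add(8, 16), N) = Add(24, N))
Function('q')(w) = Mul(Rational(1, 2), Pow(w, -1), Add(-17, w)) (Function('q')(w) = Mul(Add(-17, w), Pow(Mul(2, w), -1)) = Mul(Add(-17, w), Mul(Rational(1, 2), Pow(w, -1))) = Mul(Rational(1, 2), Pow(w, -1), Add(-17, w)))
Pow(Add(j, Pow(Add(Function('q')(-22), Function('x')(Mul(5, -5))), -1)), Rational(1, 2)) = Pow(Add(175, Pow(Add(Mul(Rational(1, 2), Pow(-22, -1), Add(-17, -22)), Add(24, Mul(5, -5))), -1)), Rational(1, 2)) = Pow(Add(175, Pow(Add(Mul(Rational(1, 2), Rational(-1, 22), -39), Add(24, -25)), -1)), Rational(1, 2)) = Pow(Add(175, Pow(Add(Rational(39, 44), -1), -1)), Rational(1, 2)) = Pow(Add(175, Pow(Rational(-5, 44), -1)), Rational(1, 2)) = Pow(Add(175, Rational(-44, 5)), Rational(1, 2)) = Pow(Rational(831, 5), Rational(1, 2)) = Mul(Rational(1, 5), Pow(4155, Rational(1, 2)))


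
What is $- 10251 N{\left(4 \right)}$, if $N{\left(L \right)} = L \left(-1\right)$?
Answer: $41004$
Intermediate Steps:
$N{\left(L \right)} = - L$
$- 10251 N{\left(4 \right)} = - 10251 \left(\left(-1\right) 4\right) = \left(-10251\right) \left(-4\right) = 41004$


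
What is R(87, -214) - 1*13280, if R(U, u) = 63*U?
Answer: -7799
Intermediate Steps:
R(87, -214) - 1*13280 = 63*87 - 1*13280 = 5481 - 13280 = -7799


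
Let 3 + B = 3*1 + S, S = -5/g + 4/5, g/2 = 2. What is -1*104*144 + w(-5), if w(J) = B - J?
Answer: -299429/20 ≈ -14971.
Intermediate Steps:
g = 4 (g = 2*2 = 4)
S = -9/20 (S = -5/4 + 4/5 = -5*¼ + 4*(⅕) = -5/4 + ⅘ = -9/20 ≈ -0.45000)
B = -9/20 (B = -3 + (3*1 - 9/20) = -3 + (3 - 9/20) = -3 + 51/20 = -9/20 ≈ -0.45000)
w(J) = -9/20 - J
-1*104*144 + w(-5) = -1*104*144 + (-9/20 - 1*(-5)) = -104*144 + (-9/20 + 5) = -14976 + 91/20 = -299429/20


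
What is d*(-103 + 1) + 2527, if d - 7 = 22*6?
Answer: -11651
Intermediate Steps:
d = 139 (d = 7 + 22*6 = 7 + 132 = 139)
d*(-103 + 1) + 2527 = 139*(-103 + 1) + 2527 = 139*(-102) + 2527 = -14178 + 2527 = -11651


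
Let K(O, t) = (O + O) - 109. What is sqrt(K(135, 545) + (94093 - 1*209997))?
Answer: I*sqrt(115743) ≈ 340.21*I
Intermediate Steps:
K(O, t) = -109 + 2*O (K(O, t) = 2*O - 109 = -109 + 2*O)
sqrt(K(135, 545) + (94093 - 1*209997)) = sqrt((-109 + 2*135) + (94093 - 1*209997)) = sqrt((-109 + 270) + (94093 - 209997)) = sqrt(161 - 115904) = sqrt(-115743) = I*sqrt(115743)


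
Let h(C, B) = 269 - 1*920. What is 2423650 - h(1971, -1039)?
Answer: 2424301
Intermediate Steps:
h(C, B) = -651 (h(C, B) = 269 - 920 = -651)
2423650 - h(1971, -1039) = 2423650 - 1*(-651) = 2423650 + 651 = 2424301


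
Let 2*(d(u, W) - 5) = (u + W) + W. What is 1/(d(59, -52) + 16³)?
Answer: 2/8157 ≈ 0.00024519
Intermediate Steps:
d(u, W) = 5 + W + u/2 (d(u, W) = 5 + ((u + W) + W)/2 = 5 + ((W + u) + W)/2 = 5 + (u + 2*W)/2 = 5 + (W + u/2) = 5 + W + u/2)
1/(d(59, -52) + 16³) = 1/((5 - 52 + (½)*59) + 16³) = 1/((5 - 52 + 59/2) + 4096) = 1/(-35/2 + 4096) = 1/(8157/2) = 2/8157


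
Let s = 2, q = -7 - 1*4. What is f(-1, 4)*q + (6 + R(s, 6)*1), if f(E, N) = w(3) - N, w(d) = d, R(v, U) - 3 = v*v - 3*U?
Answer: 6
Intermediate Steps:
q = -11 (q = -7 - 4 = -11)
R(v, U) = 3 + v**2 - 3*U (R(v, U) = 3 + (v*v - 3*U) = 3 + (v**2 - 3*U) = 3 + v**2 - 3*U)
f(E, N) = 3 - N
f(-1, 4)*q + (6 + R(s, 6)*1) = (3 - 1*4)*(-11) + (6 + (3 + 2**2 - 3*6)*1) = (3 - 4)*(-11) + (6 + (3 + 4 - 18)*1) = -1*(-11) + (6 - 11*1) = 11 + (6 - 11) = 11 - 5 = 6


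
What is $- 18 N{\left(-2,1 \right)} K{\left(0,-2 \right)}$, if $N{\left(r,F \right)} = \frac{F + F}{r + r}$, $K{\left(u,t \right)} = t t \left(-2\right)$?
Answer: $-72$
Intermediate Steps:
$K{\left(u,t \right)} = - 2 t^{2}$ ($K{\left(u,t \right)} = t^{2} \left(-2\right) = - 2 t^{2}$)
$N{\left(r,F \right)} = \frac{F}{r}$ ($N{\left(r,F \right)} = \frac{2 F}{2 r} = 2 F \frac{1}{2 r} = \frac{F}{r}$)
$- 18 N{\left(-2,1 \right)} K{\left(0,-2 \right)} = - 18 \cdot 1 \frac{1}{-2} \left(- 2 \left(-2\right)^{2}\right) = - 18 \cdot 1 \left(- \frac{1}{2}\right) \left(\left(-2\right) 4\right) = \left(-18\right) \left(- \frac{1}{2}\right) \left(-8\right) = 9 \left(-8\right) = -72$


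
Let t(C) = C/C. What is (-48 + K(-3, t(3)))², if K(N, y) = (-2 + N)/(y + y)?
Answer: 10201/4 ≈ 2550.3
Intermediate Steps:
t(C) = 1
K(N, y) = (-2 + N)/(2*y) (K(N, y) = (-2 + N)/((2*y)) = (-2 + N)*(1/(2*y)) = (-2 + N)/(2*y))
(-48 + K(-3, t(3)))² = (-48 + (½)*(-2 - 3)/1)² = (-48 + (½)*1*(-5))² = (-48 - 5/2)² = (-101/2)² = 10201/4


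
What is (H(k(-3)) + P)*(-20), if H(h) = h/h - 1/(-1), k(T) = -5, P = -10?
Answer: 160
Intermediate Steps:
H(h) = 2 (H(h) = 1 - 1*(-1) = 1 + 1 = 2)
(H(k(-3)) + P)*(-20) = (2 - 10)*(-20) = -8*(-20) = 160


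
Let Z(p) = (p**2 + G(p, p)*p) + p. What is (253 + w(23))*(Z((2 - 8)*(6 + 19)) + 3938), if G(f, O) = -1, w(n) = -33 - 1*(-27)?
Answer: 6530186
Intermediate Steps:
w(n) = -6 (w(n) = -33 + 27 = -6)
Z(p) = p**2 (Z(p) = (p**2 - p) + p = p**2)
(253 + w(23))*(Z((2 - 8)*(6 + 19)) + 3938) = (253 - 6)*(((2 - 8)*(6 + 19))**2 + 3938) = 247*((-6*25)**2 + 3938) = 247*((-150)**2 + 3938) = 247*(22500 + 3938) = 247*26438 = 6530186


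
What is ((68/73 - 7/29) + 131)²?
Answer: 77722748944/4481689 ≈ 17342.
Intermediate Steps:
((68/73 - 7/29) + 131)² = (1461/2117 + 131)² = (278788/2117)² = 77722748944/4481689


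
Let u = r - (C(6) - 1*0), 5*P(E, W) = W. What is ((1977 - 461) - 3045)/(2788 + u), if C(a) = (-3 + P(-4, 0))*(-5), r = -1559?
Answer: -1529/1214 ≈ -1.2595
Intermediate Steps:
P(E, W) = W/5
C(a) = 15 (C(a) = (-3 + (⅕)*0)*(-5) = (-3 + 0)*(-5) = -3*(-5) = 15)
u = -1574 (u = -1559 - (15 - 1*0) = -1559 - (15 + 0) = -1559 - 1*15 = -1559 - 15 = -1574)
((1977 - 461) - 3045)/(2788 + u) = ((1977 - 461) - 3045)/(2788 - 1574) = (1516 - 3045)/1214 = -1529*1/1214 = -1529/1214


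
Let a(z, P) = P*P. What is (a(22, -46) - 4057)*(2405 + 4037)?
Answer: -12503922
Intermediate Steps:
a(z, P) = P²
(a(22, -46) - 4057)*(2405 + 4037) = ((-46)² - 4057)*(2405 + 4037) = (2116 - 4057)*6442 = -1941*6442 = -12503922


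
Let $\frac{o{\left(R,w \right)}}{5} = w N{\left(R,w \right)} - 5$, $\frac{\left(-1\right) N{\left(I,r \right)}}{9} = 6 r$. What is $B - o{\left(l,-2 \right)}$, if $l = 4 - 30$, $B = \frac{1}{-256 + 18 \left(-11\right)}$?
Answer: $\frac{501669}{454} \approx 1105.0$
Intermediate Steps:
$B = - \frac{1}{454}$ ($B = \frac{1}{-256 - 198} = \frac{1}{-454} = - \frac{1}{454} \approx -0.0022026$)
$N{\left(I,r \right)} = - 54 r$ ($N{\left(I,r \right)} = - 9 \cdot 6 r = - 54 r$)
$l = -26$ ($l = 4 - 30 = -26$)
$o{\left(R,w \right)} = -25 - 270 w^{2}$ ($o{\left(R,w \right)} = 5 \left(w \left(- 54 w\right) - 5\right) = 5 \left(- 54 w^{2} - 5\right) = 5 \left(-5 - 54 w^{2}\right) = -25 - 270 w^{2}$)
$B - o{\left(l,-2 \right)} = - \frac{1}{454} - \left(-25 - 270 \left(-2\right)^{2}\right) = - \frac{1}{454} - \left(-25 - 1080\right) = - \frac{1}{454} - -1105 = - \frac{1}{454} + 1105 = \frac{501669}{454}$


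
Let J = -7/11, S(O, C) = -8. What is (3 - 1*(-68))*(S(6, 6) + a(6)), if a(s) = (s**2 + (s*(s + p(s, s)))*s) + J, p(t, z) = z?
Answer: 358763/11 ≈ 32615.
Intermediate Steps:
J = -7/11 (J = -7*1/11 = -7/11 ≈ -0.63636)
a(s) = -7/11 + s**2 + 2*s**3 (a(s) = (s**2 + (s*(s + s))*s) - 7/11 = (s**2 + (s*(2*s))*s) - 7/11 = (s**2 + (2*s**2)*s) - 7/11 = (s**2 + 2*s**3) - 7/11 = -7/11 + s**2 + 2*s**3)
(3 - 1*(-68))*(S(6, 6) + a(6)) = (3 - 1*(-68))*(-8 + (-7/11 + 6**2 + 2*6**3)) = (3 + 68)*(-8 + (-7/11 + 36 + 2*216)) = 71*(-8 + (-7/11 + 36 + 432)) = 71*(-8 + 5141/11) = 71*(5053/11) = 358763/11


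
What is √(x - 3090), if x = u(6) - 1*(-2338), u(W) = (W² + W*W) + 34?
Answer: I*√646 ≈ 25.417*I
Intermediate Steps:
u(W) = 34 + 2*W² (u(W) = (W² + W²) + 34 = 2*W² + 34 = 34 + 2*W²)
x = 2444 (x = (34 + 2*6²) - 1*(-2338) = (34 + 2*36) + 2338 = (34 + 72) + 2338 = 106 + 2338 = 2444)
√(x - 3090) = √(2444 - 3090) = √(-646) = I*√646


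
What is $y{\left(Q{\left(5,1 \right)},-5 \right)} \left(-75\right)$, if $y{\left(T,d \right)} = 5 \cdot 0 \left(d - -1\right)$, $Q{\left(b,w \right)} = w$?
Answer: $0$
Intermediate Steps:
$y{\left(T,d \right)} = 0$ ($y{\left(T,d \right)} = 0 \left(d + 1\right) = 0 \left(1 + d\right) = 0$)
$y{\left(Q{\left(5,1 \right)},-5 \right)} \left(-75\right) = 0 \left(-75\right) = 0$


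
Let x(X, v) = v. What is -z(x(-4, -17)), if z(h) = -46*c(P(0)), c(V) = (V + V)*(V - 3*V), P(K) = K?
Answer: 0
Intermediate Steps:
c(V) = -4*V² (c(V) = (2*V)*(-2*V) = -4*V²)
z(h) = 0 (z(h) = -(-184)*0² = -(-184)*0 = -46*0 = 0)
-z(x(-4, -17)) = -1*0 = 0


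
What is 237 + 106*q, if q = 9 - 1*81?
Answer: -7395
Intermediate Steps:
q = -72 (q = 9 - 81 = -72)
237 + 106*q = 237 + 106*(-72) = 237 - 7632 = -7395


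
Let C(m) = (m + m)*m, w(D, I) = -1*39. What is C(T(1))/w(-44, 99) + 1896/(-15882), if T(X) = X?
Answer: -17618/103233 ≈ -0.17066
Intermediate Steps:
w(D, I) = -39
C(m) = 2*m² (C(m) = (2*m)*m = 2*m²)
C(T(1))/w(-44, 99) + 1896/(-15882) = (2*1²)/(-39) + 1896/(-15882) = (2*1)*(-1/39) + 1896*(-1/15882) = 2*(-1/39) - 316/2647 = -2/39 - 316/2647 = -17618/103233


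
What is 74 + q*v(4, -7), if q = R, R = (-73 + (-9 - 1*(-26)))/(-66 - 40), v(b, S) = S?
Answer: 3726/53 ≈ 70.302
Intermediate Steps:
R = 28/53 (R = (-73 + (-9 + 26))/(-106) = (-73 + 17)*(-1/106) = -56*(-1/106) = 28/53 ≈ 0.52830)
q = 28/53 ≈ 0.52830
74 + q*v(4, -7) = 74 + (28/53)*(-7) = 74 - 196/53 = 3726/53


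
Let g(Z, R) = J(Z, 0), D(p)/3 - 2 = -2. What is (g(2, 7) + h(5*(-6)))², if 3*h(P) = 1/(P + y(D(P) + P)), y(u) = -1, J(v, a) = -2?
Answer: 34969/8649 ≈ 4.0431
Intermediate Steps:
D(p) = 0 (D(p) = 6 + 3*(-2) = 6 - 6 = 0)
g(Z, R) = -2
h(P) = 1/(3*(-1 + P)) (h(P) = 1/(3*(P - 1)) = 1/(3*(-1 + P)))
(g(2, 7) + h(5*(-6)))² = (-2 + 1/(3*(-1 + 5*(-6))))² = (-2 + 1/(3*(-1 - 30)))² = (-2 + (⅓)/(-31))² = (-2 + (⅓)*(-1/31))² = (-2 - 1/93)² = (-187/93)² = 34969/8649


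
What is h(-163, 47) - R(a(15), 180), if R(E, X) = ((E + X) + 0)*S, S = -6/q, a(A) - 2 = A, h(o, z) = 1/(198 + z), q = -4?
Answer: -144793/490 ≈ -295.50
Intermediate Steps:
a(A) = 2 + A
S = 3/2 (S = -6/(-4) = -6*(-1/4) = 3/2 ≈ 1.5000)
R(E, X) = 3*E/2 + 3*X/2 (R(E, X) = ((E + X) + 0)*(3/2) = (E + X)*(3/2) = 3*E/2 + 3*X/2)
h(-163, 47) - R(a(15), 180) = 1/(198 + 47) - (3*(2 + 15)/2 + (3/2)*180) = 1/245 - ((3/2)*17 + 270) = 1/245 - (51/2 + 270) = 1/245 - 1*591/2 = 1/245 - 591/2 = -144793/490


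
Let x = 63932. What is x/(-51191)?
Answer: -63932/51191 ≈ -1.2489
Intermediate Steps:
x/(-51191) = 63932/(-51191) = 63932*(-1/51191) = -63932/51191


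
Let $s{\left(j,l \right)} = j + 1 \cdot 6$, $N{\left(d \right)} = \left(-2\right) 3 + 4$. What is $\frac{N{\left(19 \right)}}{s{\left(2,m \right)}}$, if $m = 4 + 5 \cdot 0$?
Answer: $- \frac{1}{4} \approx -0.25$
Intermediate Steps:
$N{\left(d \right)} = -2$ ($N{\left(d \right)} = -6 + 4 = -2$)
$m = 4$ ($m = 4 + 0 = 4$)
$s{\left(j,l \right)} = 6 + j$ ($s{\left(j,l \right)} = j + 6 = 6 + j$)
$\frac{N{\left(19 \right)}}{s{\left(2,m \right)}} = - \frac{2}{6 + 2} = - \frac{2}{8} = \left(-2\right) \frac{1}{8} = - \frac{1}{4}$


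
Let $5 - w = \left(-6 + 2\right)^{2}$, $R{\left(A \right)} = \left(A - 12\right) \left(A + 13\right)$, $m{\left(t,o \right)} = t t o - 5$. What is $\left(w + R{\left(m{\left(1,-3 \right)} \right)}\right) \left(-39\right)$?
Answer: $4329$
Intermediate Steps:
$m{\left(t,o \right)} = -5 + o t^{2}$ ($m{\left(t,o \right)} = t^{2} o - 5 = o t^{2} - 5 = -5 + o t^{2}$)
$R{\left(A \right)} = \left(-12 + A\right) \left(13 + A\right)$
$w = -11$ ($w = 5 - \left(-6 + 2\right)^{2} = 5 - \left(-4\right)^{2} = 5 - 16 = -11$)
$\left(w + R{\left(m{\left(1,-3 \right)} \right)}\right) \left(-39\right) = \left(-11 - \left(161 + 3 - \left(-5 - 3 \cdot 1^{2}\right)^{2}\right)\right) \left(-39\right) = \left(-11 - \left(164 - \left(-5 - 3\right)^{2}\right)\right) \left(-39\right) = \left(-11 - \left(164 - 64\right)\right) \left(-39\right) = \left(-11 - 100\right) \left(-39\right) = \left(-111\right) \left(-39\right) = 4329$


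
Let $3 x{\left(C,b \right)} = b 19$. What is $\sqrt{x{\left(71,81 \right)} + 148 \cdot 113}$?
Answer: $\sqrt{17237} \approx 131.29$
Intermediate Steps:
$x{\left(C,b \right)} = \frac{19 b}{3}$ ($x{\left(C,b \right)} = \frac{b 19}{3} = \frac{19 b}{3}$)
$\sqrt{x{\left(71,81 \right)} + 148 \cdot 113} = \sqrt{\frac{19}{3} \cdot 81 + 148 \cdot 113} = \sqrt{513 + 16724} = \sqrt{17237}$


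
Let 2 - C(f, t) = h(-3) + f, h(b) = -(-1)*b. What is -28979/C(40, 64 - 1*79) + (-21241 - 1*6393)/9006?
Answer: 130008842/157605 ≈ 824.90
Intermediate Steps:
h(b) = b
C(f, t) = 5 - f (C(f, t) = 2 - (-3 + f) = 2 + (3 - f) = 5 - f)
-28979/C(40, 64 - 1*79) + (-21241 - 1*6393)/9006 = -28979/(5 - 1*40) + (-21241 - 1*6393)/9006 = -28979/(5 - 40) + (-21241 - 6393)*(1/9006) = -28979/(-35) - 27634*1/9006 = -28979*(-1/35) - 13817/4503 = 28979/35 - 13817/4503 = 130008842/157605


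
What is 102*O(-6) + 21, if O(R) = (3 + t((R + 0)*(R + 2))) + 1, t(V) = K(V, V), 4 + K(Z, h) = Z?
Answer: 2469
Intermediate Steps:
K(Z, h) = -4 + Z
t(V) = -4 + V
O(R) = R*(2 + R) (O(R) = (3 + (-4 + (R + 0)*(R + 2))) + 1 = (3 + (-4 + R*(2 + R))) + 1 = (-1 + R*(2 + R)) + 1 = R*(2 + R))
102*O(-6) + 21 = 102*(-6*(2 - 6)) + 21 = 102*(-6*(-4)) + 21 = 102*24 + 21 = 2448 + 21 = 2469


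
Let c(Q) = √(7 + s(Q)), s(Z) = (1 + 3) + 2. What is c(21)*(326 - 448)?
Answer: -122*√13 ≈ -439.88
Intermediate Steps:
s(Z) = 6 (s(Z) = 4 + 2 = 6)
c(Q) = √13 (c(Q) = √(7 + 6) = √13)
c(21)*(326 - 448) = √13*(326 - 448) = √13*(-122) = -122*√13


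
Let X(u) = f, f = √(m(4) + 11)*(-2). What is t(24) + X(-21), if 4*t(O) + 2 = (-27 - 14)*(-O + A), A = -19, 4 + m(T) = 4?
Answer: 1761/4 - 2*√11 ≈ 433.62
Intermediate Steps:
m(T) = 0 (m(T) = -4 + 4 = 0)
t(O) = 777/4 + 41*O/4 (t(O) = -½ + ((-27 - 14)*(-O - 19))/4 = -½ + (-41*(-19 - O))/4 = -½ + (779 + 41*O)/4 = -½ + (779/4 + 41*O/4) = 777/4 + 41*O/4)
f = -2*√11 (f = √(0 + 11)*(-2) = √11*(-2) = -2*√11 ≈ -6.6332)
X(u) = -2*√11
t(24) + X(-21) = (777/4 + (41/4)*24) - 2*√11 = (777/4 + 246) - 2*√11 = 1761/4 - 2*√11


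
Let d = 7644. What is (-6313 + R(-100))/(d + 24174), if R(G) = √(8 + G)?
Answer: -6313/31818 + I*√23/15909 ≈ -0.19841 + 0.00030145*I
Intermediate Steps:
(-6313 + R(-100))/(d + 24174) = (-6313 + √(8 - 100))/(7644 + 24174) = (-6313 + √(-92))/31818 = (-6313 + 2*I*√23)*(1/31818) = -6313/31818 + I*√23/15909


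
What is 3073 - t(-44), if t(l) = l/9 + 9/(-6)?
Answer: 55429/18 ≈ 3079.4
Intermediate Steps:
t(l) = -3/2 + l/9 (t(l) = l*(⅑) + 9*(-⅙) = l/9 - 3/2 = -3/2 + l/9)
3073 - t(-44) = 3073 - (-3/2 + (⅑)*(-44)) = 3073 - (-3/2 - 44/9) = 3073 - 1*(-115/18) = 3073 + 115/18 = 55429/18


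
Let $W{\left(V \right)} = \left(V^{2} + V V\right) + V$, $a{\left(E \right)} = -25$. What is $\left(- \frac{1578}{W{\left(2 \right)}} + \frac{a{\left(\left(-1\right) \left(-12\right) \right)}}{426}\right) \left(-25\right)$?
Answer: $\frac{1681195}{426} \approx 3946.5$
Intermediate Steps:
$W{\left(V \right)} = V + 2 V^{2}$ ($W{\left(V \right)} = \left(V^{2} + V^{2}\right) + V = 2 V^{2} + V = V + 2 V^{2}$)
$\left(- \frac{1578}{W{\left(2 \right)}} + \frac{a{\left(\left(-1\right) \left(-12\right) \right)}}{426}\right) \left(-25\right) = \left(- \frac{1578}{2 \left(1 + 2 \cdot 2\right)} - \frac{25}{426}\right) \left(-25\right) = \left(- \frac{1578}{2 \left(1 + 4\right)} - \frac{25}{426}\right) \left(-25\right) = \left(- \frac{1578}{2 \cdot 5} - \frac{25}{426}\right) \left(-25\right) = \left(- \frac{1578}{10} - \frac{25}{426}\right) \left(-25\right) = \left(\left(-1578\right) \frac{1}{10} - \frac{25}{426}\right) \left(-25\right) = \left(- \frac{789}{5} - \frac{25}{426}\right) \left(-25\right) = \left(- \frac{336239}{2130}\right) \left(-25\right) = \frac{1681195}{426}$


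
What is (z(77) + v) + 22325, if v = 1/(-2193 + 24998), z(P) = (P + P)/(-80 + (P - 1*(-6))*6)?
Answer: 9673470529/433295 ≈ 22325.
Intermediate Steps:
z(P) = 2*P/(-44 + 6*P) (z(P) = (2*P)/(-80 + (P + 6)*6) = (2*P)/(-80 + (6 + P)*6) = (2*P)/(-80 + (36 + 6*P)) = (2*P)/(-44 + 6*P) = 2*P/(-44 + 6*P))
v = 1/22805 ≈ 4.3850e-5
(z(77) + v) + 22325 = (77/(-22 + 3*77) + 1/22805) + 22325 = (77/(-22 + 231) + 1/22805) + 22325 = (77/209 + 1/22805) + 22325 = (77*(1/209) + 1/22805) + 22325 = (7/19 + 1/22805) + 22325 = 159654/433295 + 22325 = 9673470529/433295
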